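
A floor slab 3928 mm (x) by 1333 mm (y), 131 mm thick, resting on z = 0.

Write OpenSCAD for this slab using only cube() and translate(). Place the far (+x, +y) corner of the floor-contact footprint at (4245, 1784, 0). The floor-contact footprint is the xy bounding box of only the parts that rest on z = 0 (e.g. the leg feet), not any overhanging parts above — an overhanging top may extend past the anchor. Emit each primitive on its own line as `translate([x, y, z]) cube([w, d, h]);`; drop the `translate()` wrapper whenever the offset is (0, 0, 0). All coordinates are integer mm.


translate([317, 451, 0]) cube([3928, 1333, 131]);


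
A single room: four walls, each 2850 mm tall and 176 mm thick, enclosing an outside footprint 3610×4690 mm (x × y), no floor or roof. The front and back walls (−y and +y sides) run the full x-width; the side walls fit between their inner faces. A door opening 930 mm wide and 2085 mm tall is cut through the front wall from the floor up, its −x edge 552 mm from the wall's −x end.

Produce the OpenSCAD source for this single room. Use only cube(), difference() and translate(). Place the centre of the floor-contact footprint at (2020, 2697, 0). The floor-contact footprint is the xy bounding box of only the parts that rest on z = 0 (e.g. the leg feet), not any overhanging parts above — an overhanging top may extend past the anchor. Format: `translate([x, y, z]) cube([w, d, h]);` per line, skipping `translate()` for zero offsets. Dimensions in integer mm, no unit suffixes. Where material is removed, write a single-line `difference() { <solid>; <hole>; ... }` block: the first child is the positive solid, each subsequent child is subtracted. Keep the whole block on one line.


difference() { translate([215, 352, 0]) cube([3610, 176, 2850]); translate([767, 352, 0]) cube([930, 176, 2085]); }
translate([215, 4866, 0]) cube([3610, 176, 2850]);
translate([215, 528, 0]) cube([176, 4338, 2850]);
translate([3649, 528, 0]) cube([176, 4338, 2850]);


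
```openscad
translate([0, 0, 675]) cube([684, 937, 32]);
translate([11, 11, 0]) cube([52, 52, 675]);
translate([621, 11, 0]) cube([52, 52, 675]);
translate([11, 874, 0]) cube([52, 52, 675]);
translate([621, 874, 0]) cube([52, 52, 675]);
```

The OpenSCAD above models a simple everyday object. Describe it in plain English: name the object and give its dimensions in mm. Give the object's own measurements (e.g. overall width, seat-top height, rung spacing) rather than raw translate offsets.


A table: top 684 mm (x) × 937 mm (y), 32 mm thick, upper face at z = 707 mm, on four 52×52 mm square legs, each inset 11 mm from the nearest pair of top edges from z = 0 to the bottom of the top.


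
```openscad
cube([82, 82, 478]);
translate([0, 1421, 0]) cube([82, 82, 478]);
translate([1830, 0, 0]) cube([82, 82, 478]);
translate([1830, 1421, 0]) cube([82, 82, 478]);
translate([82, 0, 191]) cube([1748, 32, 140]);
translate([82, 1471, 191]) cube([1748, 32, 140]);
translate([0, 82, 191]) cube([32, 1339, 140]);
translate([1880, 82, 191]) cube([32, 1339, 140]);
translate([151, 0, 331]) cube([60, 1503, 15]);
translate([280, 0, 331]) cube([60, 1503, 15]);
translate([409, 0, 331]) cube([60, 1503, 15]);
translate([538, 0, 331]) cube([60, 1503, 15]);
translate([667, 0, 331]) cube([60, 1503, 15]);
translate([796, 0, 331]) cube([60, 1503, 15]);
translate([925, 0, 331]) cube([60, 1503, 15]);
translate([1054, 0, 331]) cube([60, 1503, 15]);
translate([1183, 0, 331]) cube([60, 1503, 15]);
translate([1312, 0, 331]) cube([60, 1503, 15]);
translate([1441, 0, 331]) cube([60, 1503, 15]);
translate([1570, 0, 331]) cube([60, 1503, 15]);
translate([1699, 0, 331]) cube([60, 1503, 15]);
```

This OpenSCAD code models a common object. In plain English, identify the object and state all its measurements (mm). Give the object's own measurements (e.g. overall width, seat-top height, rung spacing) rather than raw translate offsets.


A bed frame 1912 mm long (x) by 1503 mm wide (y). Four 82×82 mm corner posts, 478 mm tall, at the corners of the footprint. Four rails of 32 mm thickness and 140 mm height run between adjacent posts with their undersides at z = 191 mm, their outer faces flush with the outside of the frame (the two x-running rails run between the posts' inner faces; the two y-running rails run between the posts' inner faces). 13 slats, each 60 mm wide (x) and 15 mm thick, lie across the top of the two x-running rails, running the full 1503 mm width of the frame in y; along x they sit between the end posts with a 69 mm gap after the −x posts and between neighbouring slats, leaving 71 mm before the +x posts.


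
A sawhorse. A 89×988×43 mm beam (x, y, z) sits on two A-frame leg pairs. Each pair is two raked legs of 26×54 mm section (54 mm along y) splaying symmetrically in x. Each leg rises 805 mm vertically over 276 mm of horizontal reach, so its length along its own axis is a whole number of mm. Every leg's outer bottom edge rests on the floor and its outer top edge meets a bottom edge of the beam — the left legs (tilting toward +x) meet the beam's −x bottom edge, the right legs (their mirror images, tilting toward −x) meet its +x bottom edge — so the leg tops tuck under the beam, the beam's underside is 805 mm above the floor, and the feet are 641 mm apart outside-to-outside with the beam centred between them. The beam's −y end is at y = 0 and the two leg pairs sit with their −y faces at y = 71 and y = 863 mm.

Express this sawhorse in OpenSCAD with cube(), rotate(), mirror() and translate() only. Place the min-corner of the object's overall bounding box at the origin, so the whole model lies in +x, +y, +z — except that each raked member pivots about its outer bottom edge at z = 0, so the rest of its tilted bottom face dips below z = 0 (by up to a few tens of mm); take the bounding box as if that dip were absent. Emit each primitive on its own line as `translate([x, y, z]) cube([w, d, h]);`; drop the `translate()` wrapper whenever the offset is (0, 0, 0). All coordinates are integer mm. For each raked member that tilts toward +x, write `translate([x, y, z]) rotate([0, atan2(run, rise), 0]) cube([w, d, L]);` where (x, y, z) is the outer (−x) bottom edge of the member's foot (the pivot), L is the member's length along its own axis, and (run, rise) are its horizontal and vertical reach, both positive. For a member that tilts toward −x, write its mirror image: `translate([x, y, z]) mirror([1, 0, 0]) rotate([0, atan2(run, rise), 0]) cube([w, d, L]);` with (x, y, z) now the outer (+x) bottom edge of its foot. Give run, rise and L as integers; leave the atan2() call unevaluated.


// leg length = √(276² + 805²) = 851
// right-leg outer foot x = 2·276 + 89 = 641
// beam min-corner = (276, 0, 805)
translate([276, 0, 805]) cube([89, 988, 43]);
translate([0, 71, 0]) rotate([0, atan2(276, 805), 0]) cube([26, 54, 851]);
translate([641, 71, 0]) mirror([1, 0, 0]) rotate([0, atan2(276, 805), 0]) cube([26, 54, 851]);
translate([0, 863, 0]) rotate([0, atan2(276, 805), 0]) cube([26, 54, 851]);
translate([641, 863, 0]) mirror([1, 0, 0]) rotate([0, atan2(276, 805), 0]) cube([26, 54, 851]);


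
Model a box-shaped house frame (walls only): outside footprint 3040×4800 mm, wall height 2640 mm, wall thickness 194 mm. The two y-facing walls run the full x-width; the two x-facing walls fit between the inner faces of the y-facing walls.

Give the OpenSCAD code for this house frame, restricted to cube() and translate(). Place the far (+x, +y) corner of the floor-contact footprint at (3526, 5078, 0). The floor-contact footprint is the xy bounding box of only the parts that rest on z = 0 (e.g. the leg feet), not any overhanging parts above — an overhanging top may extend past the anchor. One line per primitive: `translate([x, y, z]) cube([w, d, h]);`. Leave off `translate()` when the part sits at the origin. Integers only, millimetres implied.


translate([486, 278, 0]) cube([3040, 194, 2640]);
translate([486, 4884, 0]) cube([3040, 194, 2640]);
translate([486, 472, 0]) cube([194, 4412, 2640]);
translate([3332, 472, 0]) cube([194, 4412, 2640]);


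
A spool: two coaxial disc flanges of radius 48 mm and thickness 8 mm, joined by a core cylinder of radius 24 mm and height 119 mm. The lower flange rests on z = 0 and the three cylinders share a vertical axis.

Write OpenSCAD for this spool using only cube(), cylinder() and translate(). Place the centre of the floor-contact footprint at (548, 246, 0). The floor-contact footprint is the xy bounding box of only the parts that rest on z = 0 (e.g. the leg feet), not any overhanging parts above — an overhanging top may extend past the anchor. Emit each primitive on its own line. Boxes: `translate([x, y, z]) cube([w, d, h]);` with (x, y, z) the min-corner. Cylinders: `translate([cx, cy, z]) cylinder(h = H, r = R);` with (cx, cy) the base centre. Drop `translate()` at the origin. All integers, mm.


translate([548, 246, 0]) cylinder(h = 8, r = 48);
translate([548, 246, 8]) cylinder(h = 119, r = 24);
translate([548, 246, 127]) cylinder(h = 8, r = 48);


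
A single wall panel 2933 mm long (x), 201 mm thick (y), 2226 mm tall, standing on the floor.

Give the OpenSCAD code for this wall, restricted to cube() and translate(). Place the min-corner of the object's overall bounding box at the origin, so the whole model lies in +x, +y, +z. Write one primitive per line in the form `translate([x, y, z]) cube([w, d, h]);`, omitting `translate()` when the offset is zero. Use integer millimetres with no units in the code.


cube([2933, 201, 2226]);


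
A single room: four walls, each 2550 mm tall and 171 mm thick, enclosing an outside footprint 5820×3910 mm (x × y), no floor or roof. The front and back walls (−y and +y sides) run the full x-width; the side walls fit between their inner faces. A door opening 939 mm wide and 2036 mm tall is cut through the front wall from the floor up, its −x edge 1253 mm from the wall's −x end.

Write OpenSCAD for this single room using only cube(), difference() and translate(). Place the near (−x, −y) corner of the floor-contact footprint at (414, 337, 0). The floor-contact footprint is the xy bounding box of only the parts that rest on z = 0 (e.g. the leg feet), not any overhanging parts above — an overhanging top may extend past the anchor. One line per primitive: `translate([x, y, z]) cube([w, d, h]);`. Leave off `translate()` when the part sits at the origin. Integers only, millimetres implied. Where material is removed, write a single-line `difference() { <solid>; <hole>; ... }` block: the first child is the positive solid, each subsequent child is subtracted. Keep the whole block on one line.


difference() { translate([414, 337, 0]) cube([5820, 171, 2550]); translate([1667, 337, 0]) cube([939, 171, 2036]); }
translate([414, 4076, 0]) cube([5820, 171, 2550]);
translate([414, 508, 0]) cube([171, 3568, 2550]);
translate([6063, 508, 0]) cube([171, 3568, 2550]);


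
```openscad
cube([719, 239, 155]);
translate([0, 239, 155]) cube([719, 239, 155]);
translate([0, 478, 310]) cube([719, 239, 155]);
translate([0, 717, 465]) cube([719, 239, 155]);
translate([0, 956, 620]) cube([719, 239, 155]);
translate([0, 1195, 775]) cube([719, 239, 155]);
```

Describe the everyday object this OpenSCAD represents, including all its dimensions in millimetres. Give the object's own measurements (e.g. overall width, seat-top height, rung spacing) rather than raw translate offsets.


A straight staircase of 6 solid steps. Each step is 719 mm wide (x), 239 mm deep (y, the going) and 155 mm tall (the rise). The first step rests on the floor; each subsequent step sits one going further in +y and one rise higher in +z, directly behind and above the previous step with no overlap.


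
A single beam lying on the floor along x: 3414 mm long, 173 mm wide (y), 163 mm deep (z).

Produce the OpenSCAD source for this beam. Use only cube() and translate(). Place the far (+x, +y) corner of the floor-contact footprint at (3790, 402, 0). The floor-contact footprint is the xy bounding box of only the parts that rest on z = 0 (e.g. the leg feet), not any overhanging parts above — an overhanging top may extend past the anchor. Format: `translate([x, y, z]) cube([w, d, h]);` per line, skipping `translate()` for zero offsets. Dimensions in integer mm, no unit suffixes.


translate([376, 229, 0]) cube([3414, 173, 163]);


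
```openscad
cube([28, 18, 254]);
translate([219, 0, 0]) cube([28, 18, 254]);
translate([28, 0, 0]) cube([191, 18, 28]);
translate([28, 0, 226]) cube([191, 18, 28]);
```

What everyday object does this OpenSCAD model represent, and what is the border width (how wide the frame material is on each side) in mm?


A picture frame. The border width is 28 mm.

Four thin pieces enclosing a rectangular opening — a picture frame. The two full-height stiles are 254 mm tall; the top rail sits at z = 226 and is 28 mm tall, so the border above the opening is 254 − 226 = 28 mm, matching the stile x-width.


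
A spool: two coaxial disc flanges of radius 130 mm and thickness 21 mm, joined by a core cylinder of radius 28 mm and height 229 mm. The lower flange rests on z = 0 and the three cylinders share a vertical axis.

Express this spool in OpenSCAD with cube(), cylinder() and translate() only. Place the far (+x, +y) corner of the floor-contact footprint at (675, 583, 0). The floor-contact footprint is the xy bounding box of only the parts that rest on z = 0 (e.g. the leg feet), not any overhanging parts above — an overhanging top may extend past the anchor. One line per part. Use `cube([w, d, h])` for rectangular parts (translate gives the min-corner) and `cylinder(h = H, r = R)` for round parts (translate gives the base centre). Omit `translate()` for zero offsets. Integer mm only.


translate([545, 453, 0]) cylinder(h = 21, r = 130);
translate([545, 453, 21]) cylinder(h = 229, r = 28);
translate([545, 453, 250]) cylinder(h = 21, r = 130);


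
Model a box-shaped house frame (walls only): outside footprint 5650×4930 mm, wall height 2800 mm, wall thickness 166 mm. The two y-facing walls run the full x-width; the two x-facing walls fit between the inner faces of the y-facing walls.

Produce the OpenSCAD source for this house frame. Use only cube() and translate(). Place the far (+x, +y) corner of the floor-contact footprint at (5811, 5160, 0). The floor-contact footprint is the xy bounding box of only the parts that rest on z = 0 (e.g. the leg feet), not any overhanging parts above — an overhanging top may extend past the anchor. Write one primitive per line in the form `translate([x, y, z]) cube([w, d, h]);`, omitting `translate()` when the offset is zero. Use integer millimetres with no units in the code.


translate([161, 230, 0]) cube([5650, 166, 2800]);
translate([161, 4994, 0]) cube([5650, 166, 2800]);
translate([161, 396, 0]) cube([166, 4598, 2800]);
translate([5645, 396, 0]) cube([166, 4598, 2800]);


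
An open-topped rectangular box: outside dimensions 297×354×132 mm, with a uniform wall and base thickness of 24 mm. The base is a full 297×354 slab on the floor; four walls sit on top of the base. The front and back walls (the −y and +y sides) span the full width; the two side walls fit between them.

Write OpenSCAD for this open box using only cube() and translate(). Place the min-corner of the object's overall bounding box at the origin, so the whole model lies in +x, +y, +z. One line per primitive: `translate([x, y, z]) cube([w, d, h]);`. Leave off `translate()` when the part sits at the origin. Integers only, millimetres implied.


cube([297, 354, 24]);
translate([0, 0, 24]) cube([297, 24, 108]);
translate([0, 330, 24]) cube([297, 24, 108]);
translate([0, 24, 24]) cube([24, 306, 108]);
translate([273, 24, 24]) cube([24, 306, 108]);


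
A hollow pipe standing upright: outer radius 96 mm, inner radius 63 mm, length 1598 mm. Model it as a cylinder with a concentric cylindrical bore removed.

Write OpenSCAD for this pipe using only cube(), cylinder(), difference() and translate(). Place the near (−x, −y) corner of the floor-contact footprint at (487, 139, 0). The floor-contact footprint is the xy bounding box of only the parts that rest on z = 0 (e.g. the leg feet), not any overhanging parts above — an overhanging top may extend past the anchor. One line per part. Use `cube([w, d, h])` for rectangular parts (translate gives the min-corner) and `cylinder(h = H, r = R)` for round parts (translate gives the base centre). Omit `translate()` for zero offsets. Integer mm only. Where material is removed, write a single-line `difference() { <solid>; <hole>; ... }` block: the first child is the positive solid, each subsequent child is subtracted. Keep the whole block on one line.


difference() { translate([583, 235, 0]) cylinder(h = 1598, r = 96); translate([583, 235, 0]) cylinder(h = 1598, r = 63); }


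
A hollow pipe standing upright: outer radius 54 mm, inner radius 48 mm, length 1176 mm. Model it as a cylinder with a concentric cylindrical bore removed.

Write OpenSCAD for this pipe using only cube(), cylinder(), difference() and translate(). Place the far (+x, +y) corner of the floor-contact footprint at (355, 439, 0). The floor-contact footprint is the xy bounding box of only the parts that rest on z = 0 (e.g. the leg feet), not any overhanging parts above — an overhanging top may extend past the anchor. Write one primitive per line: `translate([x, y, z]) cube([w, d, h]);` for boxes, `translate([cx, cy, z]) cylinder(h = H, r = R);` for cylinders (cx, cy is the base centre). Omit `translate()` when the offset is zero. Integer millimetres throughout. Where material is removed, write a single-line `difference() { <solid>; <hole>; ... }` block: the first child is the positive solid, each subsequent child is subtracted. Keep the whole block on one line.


difference() { translate([301, 385, 0]) cylinder(h = 1176, r = 54); translate([301, 385, 0]) cylinder(h = 1176, r = 48); }


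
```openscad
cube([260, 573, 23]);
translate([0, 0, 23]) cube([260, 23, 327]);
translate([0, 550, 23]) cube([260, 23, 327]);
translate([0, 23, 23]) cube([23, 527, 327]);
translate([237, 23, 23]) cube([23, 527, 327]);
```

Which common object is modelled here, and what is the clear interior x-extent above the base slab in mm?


An open box. The internal width is 214 mm.

A 260×573 base slab with four walls standing on it — an open box. The base is 260 mm wide and the walls are 23 mm thick, so the internal width is 260 − 2 × 23 = 214 mm.


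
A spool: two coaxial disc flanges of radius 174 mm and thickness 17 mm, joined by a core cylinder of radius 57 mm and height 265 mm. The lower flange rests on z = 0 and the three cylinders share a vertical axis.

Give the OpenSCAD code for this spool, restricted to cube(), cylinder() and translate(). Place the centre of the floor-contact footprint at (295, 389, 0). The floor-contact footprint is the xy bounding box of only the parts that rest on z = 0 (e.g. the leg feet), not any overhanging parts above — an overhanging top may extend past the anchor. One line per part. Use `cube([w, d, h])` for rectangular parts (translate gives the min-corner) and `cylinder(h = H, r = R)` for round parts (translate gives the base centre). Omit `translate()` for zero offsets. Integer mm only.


translate([295, 389, 0]) cylinder(h = 17, r = 174);
translate([295, 389, 17]) cylinder(h = 265, r = 57);
translate([295, 389, 282]) cylinder(h = 17, r = 174);


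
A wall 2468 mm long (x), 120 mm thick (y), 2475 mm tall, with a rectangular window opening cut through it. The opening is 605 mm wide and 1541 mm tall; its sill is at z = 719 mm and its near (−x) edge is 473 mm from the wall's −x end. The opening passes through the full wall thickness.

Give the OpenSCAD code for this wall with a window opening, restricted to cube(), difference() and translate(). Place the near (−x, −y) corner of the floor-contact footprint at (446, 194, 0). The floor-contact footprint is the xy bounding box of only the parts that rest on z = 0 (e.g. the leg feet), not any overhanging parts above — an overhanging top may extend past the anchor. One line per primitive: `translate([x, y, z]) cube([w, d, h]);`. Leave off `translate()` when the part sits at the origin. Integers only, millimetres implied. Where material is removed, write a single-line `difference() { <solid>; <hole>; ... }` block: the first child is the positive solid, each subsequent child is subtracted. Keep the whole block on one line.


difference() { translate([446, 194, 0]) cube([2468, 120, 2475]); translate([919, 194, 719]) cube([605, 120, 1541]); }


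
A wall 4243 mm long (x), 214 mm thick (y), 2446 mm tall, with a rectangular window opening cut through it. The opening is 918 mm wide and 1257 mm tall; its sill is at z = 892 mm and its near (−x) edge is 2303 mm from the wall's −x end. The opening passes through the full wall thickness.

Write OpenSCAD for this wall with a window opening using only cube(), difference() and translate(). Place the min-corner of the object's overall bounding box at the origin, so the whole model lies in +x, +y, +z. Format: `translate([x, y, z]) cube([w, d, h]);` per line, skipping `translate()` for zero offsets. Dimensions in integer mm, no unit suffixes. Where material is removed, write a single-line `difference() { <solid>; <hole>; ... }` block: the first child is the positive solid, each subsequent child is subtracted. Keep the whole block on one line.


difference() { cube([4243, 214, 2446]); translate([2303, 0, 892]) cube([918, 214, 1257]); }


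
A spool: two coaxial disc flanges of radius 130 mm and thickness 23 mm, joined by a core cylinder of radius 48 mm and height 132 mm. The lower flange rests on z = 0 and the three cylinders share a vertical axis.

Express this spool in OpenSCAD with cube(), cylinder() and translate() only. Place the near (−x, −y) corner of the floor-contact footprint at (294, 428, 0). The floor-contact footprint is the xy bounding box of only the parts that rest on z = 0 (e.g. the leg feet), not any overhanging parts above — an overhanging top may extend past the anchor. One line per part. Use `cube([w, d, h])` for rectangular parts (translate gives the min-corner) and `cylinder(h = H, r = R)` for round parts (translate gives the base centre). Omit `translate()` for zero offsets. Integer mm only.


translate([424, 558, 0]) cylinder(h = 23, r = 130);
translate([424, 558, 23]) cylinder(h = 132, r = 48);
translate([424, 558, 155]) cylinder(h = 23, r = 130);


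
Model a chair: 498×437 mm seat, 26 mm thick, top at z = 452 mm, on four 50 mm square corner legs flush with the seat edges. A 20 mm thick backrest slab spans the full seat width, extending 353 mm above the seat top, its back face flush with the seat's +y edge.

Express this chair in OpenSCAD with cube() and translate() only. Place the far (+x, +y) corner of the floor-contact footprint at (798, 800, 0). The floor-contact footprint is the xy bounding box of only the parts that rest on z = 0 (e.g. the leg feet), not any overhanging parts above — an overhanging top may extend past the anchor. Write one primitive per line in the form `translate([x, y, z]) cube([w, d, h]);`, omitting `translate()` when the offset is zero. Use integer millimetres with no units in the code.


translate([300, 363, 426]) cube([498, 437, 26]);
translate([300, 363, 0]) cube([50, 50, 426]);
translate([748, 363, 0]) cube([50, 50, 426]);
translate([300, 750, 0]) cube([50, 50, 426]);
translate([748, 750, 0]) cube([50, 50, 426]);
translate([300, 780, 452]) cube([498, 20, 353]);


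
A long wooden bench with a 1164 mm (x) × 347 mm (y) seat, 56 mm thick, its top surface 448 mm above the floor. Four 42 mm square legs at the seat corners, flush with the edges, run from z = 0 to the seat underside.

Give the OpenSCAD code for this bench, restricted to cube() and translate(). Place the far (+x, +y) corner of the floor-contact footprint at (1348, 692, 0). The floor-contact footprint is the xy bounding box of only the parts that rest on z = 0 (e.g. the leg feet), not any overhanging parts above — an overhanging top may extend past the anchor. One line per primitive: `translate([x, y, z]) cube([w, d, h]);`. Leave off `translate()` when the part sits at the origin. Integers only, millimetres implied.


// leg_h = 448 − 56 = 392
translate([184, 345, 392]) cube([1164, 347, 56]);
translate([184, 345, 0]) cube([42, 42, 392]);
translate([184, 650, 0]) cube([42, 42, 392]);
translate([1306, 345, 0]) cube([42, 42, 392]);
translate([1306, 650, 0]) cube([42, 42, 392]);


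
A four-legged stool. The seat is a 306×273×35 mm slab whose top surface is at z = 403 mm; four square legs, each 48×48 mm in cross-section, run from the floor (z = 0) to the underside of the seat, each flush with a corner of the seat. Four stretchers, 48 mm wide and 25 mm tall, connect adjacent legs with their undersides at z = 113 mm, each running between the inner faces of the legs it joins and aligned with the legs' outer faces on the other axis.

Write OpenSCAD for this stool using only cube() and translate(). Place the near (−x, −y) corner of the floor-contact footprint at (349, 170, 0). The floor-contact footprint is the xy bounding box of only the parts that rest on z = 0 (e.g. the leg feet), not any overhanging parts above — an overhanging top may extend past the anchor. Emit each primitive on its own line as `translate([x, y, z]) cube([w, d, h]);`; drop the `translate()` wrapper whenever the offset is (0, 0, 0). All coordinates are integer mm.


translate([349, 170, 368]) cube([306, 273, 35]);
translate([349, 170, 0]) cube([48, 48, 368]);
translate([607, 170, 0]) cube([48, 48, 368]);
translate([349, 395, 0]) cube([48, 48, 368]);
translate([607, 395, 0]) cube([48, 48, 368]);
translate([397, 170, 113]) cube([210, 48, 25]);
translate([397, 395, 113]) cube([210, 48, 25]);
translate([349, 218, 113]) cube([48, 177, 25]);
translate([607, 218, 113]) cube([48, 177, 25]);


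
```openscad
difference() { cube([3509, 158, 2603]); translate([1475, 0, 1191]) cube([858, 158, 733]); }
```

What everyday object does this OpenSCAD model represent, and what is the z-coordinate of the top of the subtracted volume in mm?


A wall with a window opening. The window head height is 1924 mm.

A wall with a rectangular opening subtracted — a window. Sill at z = 1191, opening 733 mm tall, so the head is at 1191 + 733 = 1924 mm.


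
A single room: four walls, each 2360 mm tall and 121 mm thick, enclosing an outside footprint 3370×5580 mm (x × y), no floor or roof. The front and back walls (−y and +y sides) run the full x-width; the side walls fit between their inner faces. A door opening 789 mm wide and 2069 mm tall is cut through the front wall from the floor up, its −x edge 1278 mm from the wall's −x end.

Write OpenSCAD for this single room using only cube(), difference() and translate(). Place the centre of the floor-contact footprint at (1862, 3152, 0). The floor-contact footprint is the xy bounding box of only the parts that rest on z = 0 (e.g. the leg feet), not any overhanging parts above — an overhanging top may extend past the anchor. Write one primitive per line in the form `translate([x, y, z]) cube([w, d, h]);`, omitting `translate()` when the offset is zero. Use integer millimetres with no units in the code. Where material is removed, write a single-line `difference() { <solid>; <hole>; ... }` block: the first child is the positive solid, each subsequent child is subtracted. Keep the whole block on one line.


difference() { translate([177, 362, 0]) cube([3370, 121, 2360]); translate([1455, 362, 0]) cube([789, 121, 2069]); }
translate([177, 5821, 0]) cube([3370, 121, 2360]);
translate([177, 483, 0]) cube([121, 5338, 2360]);
translate([3426, 483, 0]) cube([121, 5338, 2360]);


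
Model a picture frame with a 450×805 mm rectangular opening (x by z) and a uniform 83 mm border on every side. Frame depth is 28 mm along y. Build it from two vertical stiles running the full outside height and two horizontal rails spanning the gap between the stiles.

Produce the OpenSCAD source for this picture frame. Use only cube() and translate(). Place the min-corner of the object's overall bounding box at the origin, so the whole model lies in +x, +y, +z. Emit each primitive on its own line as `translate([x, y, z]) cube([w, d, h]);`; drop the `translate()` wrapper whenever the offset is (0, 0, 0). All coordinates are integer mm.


cube([83, 28, 971]);
translate([533, 0, 0]) cube([83, 28, 971]);
translate([83, 0, 0]) cube([450, 28, 83]);
translate([83, 0, 888]) cube([450, 28, 83]);


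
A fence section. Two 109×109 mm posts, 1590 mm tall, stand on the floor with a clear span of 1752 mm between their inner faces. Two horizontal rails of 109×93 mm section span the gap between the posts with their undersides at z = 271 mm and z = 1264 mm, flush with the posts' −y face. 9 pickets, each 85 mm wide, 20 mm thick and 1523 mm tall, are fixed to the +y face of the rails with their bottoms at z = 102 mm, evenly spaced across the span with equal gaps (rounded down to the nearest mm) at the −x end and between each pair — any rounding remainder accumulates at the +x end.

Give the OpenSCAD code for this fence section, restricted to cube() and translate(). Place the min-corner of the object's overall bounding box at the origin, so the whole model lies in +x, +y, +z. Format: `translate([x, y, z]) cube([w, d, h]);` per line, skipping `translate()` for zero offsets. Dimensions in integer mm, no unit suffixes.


cube([109, 109, 1590]);
translate([1861, 0, 0]) cube([109, 109, 1590]);
translate([109, 0, 271]) cube([1752, 109, 93]);
translate([109, 0, 1264]) cube([1752, 109, 93]);
translate([207, 109, 102]) cube([85, 20, 1523]);
translate([390, 109, 102]) cube([85, 20, 1523]);
translate([573, 109, 102]) cube([85, 20, 1523]);
translate([756, 109, 102]) cube([85, 20, 1523]);
translate([939, 109, 102]) cube([85, 20, 1523]);
translate([1122, 109, 102]) cube([85, 20, 1523]);
translate([1305, 109, 102]) cube([85, 20, 1523]);
translate([1488, 109, 102]) cube([85, 20, 1523]);
translate([1671, 109, 102]) cube([85, 20, 1523]);


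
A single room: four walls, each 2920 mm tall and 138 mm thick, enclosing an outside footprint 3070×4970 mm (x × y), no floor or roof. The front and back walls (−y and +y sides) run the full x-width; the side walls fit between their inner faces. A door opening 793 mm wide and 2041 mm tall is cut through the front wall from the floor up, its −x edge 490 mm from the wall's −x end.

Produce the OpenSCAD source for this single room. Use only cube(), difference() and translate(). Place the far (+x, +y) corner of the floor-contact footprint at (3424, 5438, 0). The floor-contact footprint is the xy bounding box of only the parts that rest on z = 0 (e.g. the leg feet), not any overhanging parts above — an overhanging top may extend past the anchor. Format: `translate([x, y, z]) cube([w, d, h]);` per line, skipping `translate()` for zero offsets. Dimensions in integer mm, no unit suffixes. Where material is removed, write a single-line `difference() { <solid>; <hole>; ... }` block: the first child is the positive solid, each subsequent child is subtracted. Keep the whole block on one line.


difference() { translate([354, 468, 0]) cube([3070, 138, 2920]); translate([844, 468, 0]) cube([793, 138, 2041]); }
translate([354, 5300, 0]) cube([3070, 138, 2920]);
translate([354, 606, 0]) cube([138, 4694, 2920]);
translate([3286, 606, 0]) cube([138, 4694, 2920]);


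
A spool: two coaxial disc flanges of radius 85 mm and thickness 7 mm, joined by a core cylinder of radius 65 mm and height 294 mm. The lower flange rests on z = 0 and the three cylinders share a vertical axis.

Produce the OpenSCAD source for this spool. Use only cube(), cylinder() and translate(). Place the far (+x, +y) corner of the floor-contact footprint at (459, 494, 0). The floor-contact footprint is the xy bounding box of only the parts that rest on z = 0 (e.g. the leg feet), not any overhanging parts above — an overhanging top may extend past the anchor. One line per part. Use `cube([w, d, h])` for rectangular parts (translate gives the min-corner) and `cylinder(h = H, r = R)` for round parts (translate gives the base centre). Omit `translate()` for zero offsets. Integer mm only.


translate([374, 409, 0]) cylinder(h = 7, r = 85);
translate([374, 409, 7]) cylinder(h = 294, r = 65);
translate([374, 409, 301]) cylinder(h = 7, r = 85);


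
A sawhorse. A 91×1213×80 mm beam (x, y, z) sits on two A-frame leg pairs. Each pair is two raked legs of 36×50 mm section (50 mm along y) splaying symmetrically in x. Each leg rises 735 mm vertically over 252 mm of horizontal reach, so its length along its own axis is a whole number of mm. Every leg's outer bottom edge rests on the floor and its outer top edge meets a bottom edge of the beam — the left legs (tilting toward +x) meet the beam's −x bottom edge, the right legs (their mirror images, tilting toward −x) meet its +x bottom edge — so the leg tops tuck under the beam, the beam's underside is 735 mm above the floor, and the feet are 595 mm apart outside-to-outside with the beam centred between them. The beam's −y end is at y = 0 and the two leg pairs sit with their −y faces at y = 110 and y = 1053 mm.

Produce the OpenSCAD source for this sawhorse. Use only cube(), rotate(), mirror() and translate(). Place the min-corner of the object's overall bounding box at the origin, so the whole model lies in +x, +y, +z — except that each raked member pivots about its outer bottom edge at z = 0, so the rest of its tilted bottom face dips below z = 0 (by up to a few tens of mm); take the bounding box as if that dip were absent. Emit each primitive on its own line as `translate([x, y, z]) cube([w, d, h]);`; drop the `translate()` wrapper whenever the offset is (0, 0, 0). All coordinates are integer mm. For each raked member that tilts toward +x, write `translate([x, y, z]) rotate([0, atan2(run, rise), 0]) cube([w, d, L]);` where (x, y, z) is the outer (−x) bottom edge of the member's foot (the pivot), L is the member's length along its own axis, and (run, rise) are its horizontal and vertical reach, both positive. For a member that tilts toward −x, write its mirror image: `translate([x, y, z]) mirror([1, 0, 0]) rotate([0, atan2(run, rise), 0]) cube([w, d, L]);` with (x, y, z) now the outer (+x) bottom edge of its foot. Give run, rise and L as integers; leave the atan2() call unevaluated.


translate([252, 0, 735]) cube([91, 1213, 80]);
translate([0, 110, 0]) rotate([0, atan2(252, 735), 0]) cube([36, 50, 777]);
translate([595, 110, 0]) mirror([1, 0, 0]) rotate([0, atan2(252, 735), 0]) cube([36, 50, 777]);
translate([0, 1053, 0]) rotate([0, atan2(252, 735), 0]) cube([36, 50, 777]);
translate([595, 1053, 0]) mirror([1, 0, 0]) rotate([0, atan2(252, 735), 0]) cube([36, 50, 777]);


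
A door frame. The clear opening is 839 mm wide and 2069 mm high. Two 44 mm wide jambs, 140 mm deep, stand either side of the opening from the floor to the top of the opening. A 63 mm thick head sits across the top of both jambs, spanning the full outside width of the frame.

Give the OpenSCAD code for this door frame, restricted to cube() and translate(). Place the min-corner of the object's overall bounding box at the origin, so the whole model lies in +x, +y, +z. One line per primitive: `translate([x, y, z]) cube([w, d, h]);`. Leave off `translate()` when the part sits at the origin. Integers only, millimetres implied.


cube([44, 140, 2069]);
translate([883, 0, 0]) cube([44, 140, 2069]);
translate([0, 0, 2069]) cube([927, 140, 63]);


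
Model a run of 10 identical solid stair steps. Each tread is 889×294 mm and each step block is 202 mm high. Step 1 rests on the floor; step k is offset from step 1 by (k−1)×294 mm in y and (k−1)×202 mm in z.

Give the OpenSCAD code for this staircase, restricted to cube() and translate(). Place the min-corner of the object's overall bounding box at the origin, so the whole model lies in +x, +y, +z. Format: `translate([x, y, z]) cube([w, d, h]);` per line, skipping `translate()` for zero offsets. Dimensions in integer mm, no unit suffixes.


cube([889, 294, 202]);
translate([0, 294, 202]) cube([889, 294, 202]);
translate([0, 588, 404]) cube([889, 294, 202]);
translate([0, 882, 606]) cube([889, 294, 202]);
translate([0, 1176, 808]) cube([889, 294, 202]);
translate([0, 1470, 1010]) cube([889, 294, 202]);
translate([0, 1764, 1212]) cube([889, 294, 202]);
translate([0, 2058, 1414]) cube([889, 294, 202]);
translate([0, 2352, 1616]) cube([889, 294, 202]);
translate([0, 2646, 1818]) cube([889, 294, 202]);


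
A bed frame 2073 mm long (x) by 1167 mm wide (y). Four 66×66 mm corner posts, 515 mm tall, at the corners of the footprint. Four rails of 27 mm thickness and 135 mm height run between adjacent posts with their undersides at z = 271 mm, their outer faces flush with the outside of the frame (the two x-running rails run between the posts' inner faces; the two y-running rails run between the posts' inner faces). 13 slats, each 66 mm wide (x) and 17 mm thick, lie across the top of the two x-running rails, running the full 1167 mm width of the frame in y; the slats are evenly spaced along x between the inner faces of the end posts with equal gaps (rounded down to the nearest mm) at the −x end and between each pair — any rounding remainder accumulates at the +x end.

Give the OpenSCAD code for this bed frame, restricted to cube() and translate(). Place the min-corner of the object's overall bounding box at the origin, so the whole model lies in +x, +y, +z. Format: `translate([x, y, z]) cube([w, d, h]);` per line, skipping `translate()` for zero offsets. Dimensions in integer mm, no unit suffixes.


// slat z = rail_z + rail_h = 271 + 135 = 406
// slat gap = ⌊(1941 − 13·66) / 14⌋ = 77
cube([66, 66, 515]);
translate([0, 1101, 0]) cube([66, 66, 515]);
translate([2007, 0, 0]) cube([66, 66, 515]);
translate([2007, 1101, 0]) cube([66, 66, 515]);
translate([66, 0, 271]) cube([1941, 27, 135]);
translate([66, 1140, 271]) cube([1941, 27, 135]);
translate([0, 66, 271]) cube([27, 1035, 135]);
translate([2046, 66, 271]) cube([27, 1035, 135]);
translate([143, 0, 406]) cube([66, 1167, 17]);
translate([286, 0, 406]) cube([66, 1167, 17]);
translate([429, 0, 406]) cube([66, 1167, 17]);
translate([572, 0, 406]) cube([66, 1167, 17]);
translate([715, 0, 406]) cube([66, 1167, 17]);
translate([858, 0, 406]) cube([66, 1167, 17]);
translate([1001, 0, 406]) cube([66, 1167, 17]);
translate([1144, 0, 406]) cube([66, 1167, 17]);
translate([1287, 0, 406]) cube([66, 1167, 17]);
translate([1430, 0, 406]) cube([66, 1167, 17]);
translate([1573, 0, 406]) cube([66, 1167, 17]);
translate([1716, 0, 406]) cube([66, 1167, 17]);
translate([1859, 0, 406]) cube([66, 1167, 17]);


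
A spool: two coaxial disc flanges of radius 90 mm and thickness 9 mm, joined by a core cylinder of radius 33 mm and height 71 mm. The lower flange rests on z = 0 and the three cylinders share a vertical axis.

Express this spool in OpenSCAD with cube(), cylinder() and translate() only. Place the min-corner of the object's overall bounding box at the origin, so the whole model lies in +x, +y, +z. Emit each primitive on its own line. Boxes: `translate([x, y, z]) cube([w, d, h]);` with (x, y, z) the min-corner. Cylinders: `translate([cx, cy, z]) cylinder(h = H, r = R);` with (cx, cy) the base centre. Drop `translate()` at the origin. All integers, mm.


translate([90, 90, 0]) cylinder(h = 9, r = 90);
translate([90, 90, 9]) cylinder(h = 71, r = 33);
translate([90, 90, 80]) cylinder(h = 9, r = 90);


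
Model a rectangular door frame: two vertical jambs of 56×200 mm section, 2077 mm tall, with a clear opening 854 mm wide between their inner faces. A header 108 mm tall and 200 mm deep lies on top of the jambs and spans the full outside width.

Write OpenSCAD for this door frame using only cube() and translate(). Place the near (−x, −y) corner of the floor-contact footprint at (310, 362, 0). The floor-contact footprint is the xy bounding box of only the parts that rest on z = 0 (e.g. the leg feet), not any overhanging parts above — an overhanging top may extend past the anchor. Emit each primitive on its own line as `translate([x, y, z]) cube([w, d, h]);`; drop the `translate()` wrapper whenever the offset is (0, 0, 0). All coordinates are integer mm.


translate([310, 362, 0]) cube([56, 200, 2077]);
translate([1220, 362, 0]) cube([56, 200, 2077]);
translate([310, 362, 2077]) cube([966, 200, 108]);
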